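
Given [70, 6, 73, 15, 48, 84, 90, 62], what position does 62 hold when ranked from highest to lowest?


Sort descending: [90, 84, 73, 70, 62, 48, 15, 6]
Find 62 in the sorted list.
62 is at position 5.
Final answer: 5


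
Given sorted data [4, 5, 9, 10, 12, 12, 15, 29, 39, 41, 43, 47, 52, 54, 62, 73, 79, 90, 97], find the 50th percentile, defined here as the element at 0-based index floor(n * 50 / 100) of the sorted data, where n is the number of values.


The dataset has n = 19 elements.
Index = floor(19 * 50 / 100) = floor(950 / 100) = floor(9.5) = 9
Counting from index 0 in the sorted data, the element at index 9 is 41.
Final answer: 41


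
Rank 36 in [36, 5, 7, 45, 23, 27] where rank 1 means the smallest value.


Sort ascending: [5, 7, 23, 27, 36, 45]
Find 36 in the sorted list.
36 is at position 5 (1-indexed).
Final answer: 5


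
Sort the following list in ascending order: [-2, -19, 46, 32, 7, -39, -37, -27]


Original list: [-2, -19, 46, 32, 7, -39, -37, -27]
Repeatedly take the smallest remaining element:
  Remaining [-2, -19, 46, 32, 7, -39, -37, -27] -> smallest is -39
  Remaining [-2, -19, 46, 32, 7, -37, -27] -> smallest is -37
  Remaining [-2, -19, 46, 32, 7, -27] -> smallest is -27
  Remaining [-2, -19, 46, 32, 7] -> smallest is -19
  Remaining [-2, 46, 32, 7] -> smallest is -2
  Remaining [46, 32, 7] -> smallest is 7
  Remaining [46, 32] -> smallest is 32
  Remaining [46] -> smallest is 46
Collecting the picks in order gives the sorted list.
Final answer: [-39, -37, -27, -19, -2, 7, 32, 46]


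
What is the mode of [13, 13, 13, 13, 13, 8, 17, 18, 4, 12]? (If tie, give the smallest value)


Count the frequency of each value:
  4 appears 1 time(s)
  8 appears 1 time(s)
  12 appears 1 time(s)
  13 appears 5 time(s)
  17 appears 1 time(s)
  18 appears 1 time(s)
Maximum frequency is 5.
Only 13 reaches that frequency, so it is the mode.
Final answer: 13


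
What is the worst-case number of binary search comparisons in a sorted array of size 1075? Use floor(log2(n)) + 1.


Binary search halves the search space each step.
Maximum comparisons = floor(log2(1075)) + 1
log2(1075) = 10.0701
floor(log2(1075)) = 10, so 10 + 1 = 11
Final answer: 11


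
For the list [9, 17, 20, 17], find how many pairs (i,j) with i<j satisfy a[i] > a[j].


For each element, count the later elements that are smaller than it:
  9 (index 0): smaller elements after it = [] -> 0
  17 (index 1): smaller elements after it = [] -> 0
  20 (index 2): smaller elements after it = [17] -> 1
Total inversions = 0 + 0 + 1 = 1
Final answer: 1


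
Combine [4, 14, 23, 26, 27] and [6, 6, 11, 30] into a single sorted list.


List A: [4, 14, 23, 26, 27]
List B: [6, 6, 11, 30]
Repeatedly compare the front elements and take the smaller:
  4 vs 6 -> take 4
  14 vs 6 -> take 6
  14 vs 6 -> take 6
  14 vs 11 -> take 11
  14 vs 30 -> take 14
  23 vs 30 -> take 23
  26 vs 30 -> take 26
  27 vs 30 -> take 27
  A is exhausted; append the rest of B: [30]
Final answer: [4, 6, 6, 11, 14, 23, 26, 27, 30]


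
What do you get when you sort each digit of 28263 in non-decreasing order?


The number 28263 has digits: 2, 8, 2, 6, 3
Sorted: 2, 2, 3, 6, 8
Joining the sorted digits gives the result.
Final answer: 22368


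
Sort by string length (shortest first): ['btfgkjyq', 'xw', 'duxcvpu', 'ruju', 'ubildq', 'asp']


Compute lengths:
  'btfgkjyq' has length 8
  'xw' has length 2
  'duxcvpu' has length 7
  'ruju' has length 4
  'ubildq' has length 6
  'asp' has length 3
Lengths in increasing order: 2 < 3 < 4 < 6 < 7 < 8
Listing the words in that order gives the answer.
Final answer: ['xw', 'asp', 'ruju', 'ubildq', 'duxcvpu', 'btfgkjyq']


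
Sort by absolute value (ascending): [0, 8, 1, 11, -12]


Compute absolute values:
  |0| = 0
  |8| = 8
  |1| = 1
  |11| = 11
  |-12| = 12
Absolute values in increasing order: 0 < 1 < 8 < 11 < 12
Listing the original numbers in that order gives the answer.
Final answer: [0, 1, 8, 11, -12]


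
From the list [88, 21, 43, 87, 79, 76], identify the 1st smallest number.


Sort ascending: [21, 43, 76, 79, 87, 88]
The 1st element (1-indexed) is at index 0.
Value = 21
Final answer: 21


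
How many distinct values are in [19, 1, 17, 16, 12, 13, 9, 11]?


List all unique values:
Distinct values: [1, 9, 11, 12, 13, 16, 17, 19]
Count = 8
Final answer: 8


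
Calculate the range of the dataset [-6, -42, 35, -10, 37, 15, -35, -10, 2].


Maximum value: 37
Minimum value: -42
Range = 37 - (-42) = 79
Final answer: 79


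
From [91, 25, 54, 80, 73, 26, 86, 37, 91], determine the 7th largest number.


Sort descending: [91, 91, 86, 80, 73, 54, 37, 26, 25]
The 7th element (1-indexed) is at index 6.
Value = 37
Final answer: 37


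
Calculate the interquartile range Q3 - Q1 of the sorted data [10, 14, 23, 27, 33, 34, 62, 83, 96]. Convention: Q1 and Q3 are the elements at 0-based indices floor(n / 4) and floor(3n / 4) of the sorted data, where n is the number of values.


The data has n = 9 elements.
Q1 index = floor(9 / 4) = floor(2.25) = 2; Q3 index = floor(3 * 9 / 4) = floor(6.75) = 6
Q1 = element at index 2 = 23
Q3 = element at index 6 = 62
IQR = 62 - 23 = 39
Final answer: 39


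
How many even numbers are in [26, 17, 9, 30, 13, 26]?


Check each element:
  26 is even
  17 is odd
  9 is odd
  30 is even
  13 is odd
  26 is even
Evens: [26, 30, 26]
Count of evens = 3
Final answer: 3


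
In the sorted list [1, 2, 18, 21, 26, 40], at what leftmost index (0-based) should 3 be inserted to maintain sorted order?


List is sorted: [1, 2, 18, 21, 26, 40]
We need the leftmost position where 3 can be inserted, i.e. the first index whose element is >= 3 (or the end of the list if none is).
Binary search with low=0, high=6 (0-based indices):
  low=0, high=6, mid=3: a[3]=21 >= 3, so high = 3
  low=0, high=3, mid=1: a[1]=2 < 3, so low = 2
  low=2, high=3, mid=2: a[2]=18 >= 3, so high = 2
Now low = high = 2, so the insertion index is 2.
Final answer: 2


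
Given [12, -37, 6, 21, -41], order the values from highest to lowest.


Original list: [12, -37, 6, 21, -41]
Repeatedly take the largest remaining element:
  Remaining [12, -37, 6, 21, -41] -> largest is 21
  Remaining [12, -37, 6, -41] -> largest is 12
  Remaining [-37, 6, -41] -> largest is 6
  Remaining [-37, -41] -> largest is -37
  Remaining [-41] -> largest is -41
Collecting the picks in order gives the descending list.
Final answer: [21, 12, 6, -37, -41]


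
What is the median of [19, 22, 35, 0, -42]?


First, sort the list: [-42, 0, 19, 22, 35]
The list has 5 elements (odd count).
The middle index is 2 (0-based), and the element there is 19.
Final answer: 19


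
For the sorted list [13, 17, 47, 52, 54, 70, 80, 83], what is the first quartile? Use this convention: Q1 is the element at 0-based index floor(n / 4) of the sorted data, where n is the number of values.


The list has n = 8 elements.
Q1 index = floor(8 / 4) = floor(2) = 2
Counting from index 0 in the sorted data, the element at index 2 is 47.
Final answer: 47


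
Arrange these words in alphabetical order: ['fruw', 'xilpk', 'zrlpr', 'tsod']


Compare strings character by character (the first differing letter decides):
  'fruw' < 'tsod' since 'f' < 't' at position 1
  'tsod' < 'xilpk' since 't' < 'x' at position 1
  'xilpk' < 'zrlpr' since 'x' < 'z' at position 1
Chaining these comparisons gives the alphabetical order.
Final answer: ['fruw', 'tsod', 'xilpk', 'zrlpr']


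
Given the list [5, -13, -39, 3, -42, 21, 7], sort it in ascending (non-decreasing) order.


Original list: [5, -13, -39, 3, -42, 21, 7]
Repeatedly take the smallest remaining element:
  Remaining [5, -13, -39, 3, -42, 21, 7] -> smallest is -42
  Remaining [5, -13, -39, 3, 21, 7] -> smallest is -39
  Remaining [5, -13, 3, 21, 7] -> smallest is -13
  Remaining [5, 3, 21, 7] -> smallest is 3
  Remaining [5, 21, 7] -> smallest is 5
  Remaining [21, 7] -> smallest is 7
  Remaining [21] -> smallest is 21
Collecting the picks in order gives the sorted list.
Final answer: [-42, -39, -13, 3, 5, 7, 21]


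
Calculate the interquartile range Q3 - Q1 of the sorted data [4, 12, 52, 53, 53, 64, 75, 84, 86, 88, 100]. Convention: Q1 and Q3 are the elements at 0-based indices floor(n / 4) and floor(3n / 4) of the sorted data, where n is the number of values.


The data has n = 11 elements.
Q1 index = floor(11 / 4) = floor(2.75) = 2; Q3 index = floor(3 * 11 / 4) = floor(8.25) = 8
Q1 = element at index 2 = 52
Q3 = element at index 8 = 86
IQR = 86 - 52 = 34
Final answer: 34


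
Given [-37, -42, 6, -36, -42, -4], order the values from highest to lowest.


Original list: [-37, -42, 6, -36, -42, -4]
Repeatedly take the largest remaining element:
  Remaining [-37, -42, 6, -36, -42, -4] -> largest is 6
  Remaining [-37, -42, -36, -42, -4] -> largest is -4
  Remaining [-37, -42, -36, -42] -> largest is -36
  Remaining [-37, -42, -42] -> largest is -37
  Remaining [-42, -42] -> largest is -42
  Remaining [-42] -> largest is -42
Collecting the picks in order gives the descending list.
Final answer: [6, -4, -36, -37, -42, -42]


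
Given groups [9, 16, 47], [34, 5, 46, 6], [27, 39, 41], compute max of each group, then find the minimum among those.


Find max of each group:
  Group 1: [9, 16, 47] -> max = 47
  Group 2: [34, 5, 46, 6] -> max = 46
  Group 3: [27, 39, 41] -> max = 41
Maxes: [47, 46, 41]
Minimum of maxes = 41
Final answer: 41


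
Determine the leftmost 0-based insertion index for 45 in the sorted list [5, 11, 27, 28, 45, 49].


List is sorted: [5, 11, 27, 28, 45, 49]
We need the leftmost position where 45 can be inserted, i.e. the first index whose element is >= 45 (or the end of the list if none is).
Binary search with low=0, high=6 (0-based indices):
  low=0, high=6, mid=3: a[3]=28 < 45, so low = 4
  low=4, high=6, mid=5: a[5]=49 >= 45, so high = 5
  low=4, high=5, mid=4: a[4]=45 >= 45, so high = 4
Now low = high = 4, so the insertion index is 4.
Final answer: 4


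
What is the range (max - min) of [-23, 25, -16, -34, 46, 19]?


Maximum value: 46
Minimum value: -34
Range = 46 - (-34) = 80
Final answer: 80


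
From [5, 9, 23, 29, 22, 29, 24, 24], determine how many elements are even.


Check each element:
  5 is odd
  9 is odd
  23 is odd
  29 is odd
  22 is even
  29 is odd
  24 is even
  24 is even
Evens: [22, 24, 24]
Count of evens = 3
Final answer: 3


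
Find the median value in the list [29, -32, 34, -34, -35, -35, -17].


First, sort the list: [-35, -35, -34, -32, -17, 29, 34]
The list has 7 elements (odd count).
The middle index is 3 (0-based), and the element there is -32.
Final answer: -32


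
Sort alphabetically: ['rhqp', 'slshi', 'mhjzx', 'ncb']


Compare strings character by character (the first differing letter decides):
  'mhjzx' < 'ncb' since 'm' < 'n' at position 1
  'ncb' < 'rhqp' since 'n' < 'r' at position 1
  'rhqp' < 'slshi' since 'r' < 's' at position 1
Chaining these comparisons gives the alphabetical order.
Final answer: ['mhjzx', 'ncb', 'rhqp', 'slshi']


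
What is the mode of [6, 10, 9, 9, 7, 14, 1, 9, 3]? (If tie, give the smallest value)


Count the frequency of each value:
  1 appears 1 time(s)
  3 appears 1 time(s)
  6 appears 1 time(s)
  7 appears 1 time(s)
  9 appears 3 time(s)
  10 appears 1 time(s)
  14 appears 1 time(s)
Maximum frequency is 3.
Only 9 reaches that frequency, so it is the mode.
Final answer: 9


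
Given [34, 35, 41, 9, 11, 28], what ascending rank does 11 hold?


Sort ascending: [9, 11, 28, 34, 35, 41]
Find 11 in the sorted list.
11 is at position 2 (1-indexed).
Final answer: 2


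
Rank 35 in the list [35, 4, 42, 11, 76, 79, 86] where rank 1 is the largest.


Sort descending: [86, 79, 76, 42, 35, 11, 4]
Find 35 in the sorted list.
35 is at position 5.
Final answer: 5


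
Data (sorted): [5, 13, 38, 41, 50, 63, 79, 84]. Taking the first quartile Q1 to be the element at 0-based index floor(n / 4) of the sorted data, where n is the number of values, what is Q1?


The list has n = 8 elements.
Q1 index = floor(8 / 4) = floor(2) = 2
Counting from index 0 in the sorted data, the element at index 2 is 38.
Final answer: 38


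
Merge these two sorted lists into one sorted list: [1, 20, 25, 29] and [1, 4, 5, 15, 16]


List A: [1, 20, 25, 29]
List B: [1, 4, 5, 15, 16]
Repeatedly compare the front elements and take the smaller:
  1 vs 1 -> take 1
  20 vs 1 -> take 1
  20 vs 4 -> take 4
  20 vs 5 -> take 5
  20 vs 15 -> take 15
  20 vs 16 -> take 16
  B is exhausted; append the rest of A: [20, 25, 29]
Final answer: [1, 1, 4, 5, 15, 16, 20, 25, 29]


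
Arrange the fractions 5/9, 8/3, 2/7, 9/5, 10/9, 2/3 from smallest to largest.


Convert to decimal for comparison:
  5/9 = 0.5556
  8/3 = 2.6667
  2/7 = 0.2857
  9/5 = 1.8
  10/9 = 1.1111
  2/3 = 0.6667
Decimals in increasing order: 0.2857 < 0.5556 < 0.6667 < 1.1111 < 1.8 < 2.6667
Writing each back as its fraction gives the sorted order.
Final answer: 2/7, 5/9, 2/3, 10/9, 9/5, 8/3


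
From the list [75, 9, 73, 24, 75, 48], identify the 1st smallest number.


Sort ascending: [9, 24, 48, 73, 75, 75]
The 1st element (1-indexed) is at index 0.
Value = 9
Final answer: 9


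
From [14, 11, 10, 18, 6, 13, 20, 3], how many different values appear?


List all unique values:
Distinct values: [3, 6, 10, 11, 13, 14, 18, 20]
Count = 8
Final answer: 8


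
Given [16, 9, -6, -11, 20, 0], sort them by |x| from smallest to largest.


Compute absolute values:
  |16| = 16
  |9| = 9
  |-6| = 6
  |-11| = 11
  |20| = 20
  |0| = 0
Absolute values in increasing order: 0 < 6 < 9 < 11 < 16 < 20
Listing the original numbers in that order gives the answer.
Final answer: [0, -6, 9, -11, 16, 20]


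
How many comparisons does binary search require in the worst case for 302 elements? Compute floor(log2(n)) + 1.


Binary search halves the search space each step.
Maximum comparisons = floor(log2(302)) + 1
log2(302) = 8.2384
floor(log2(302)) = 8, so 8 + 1 = 9
Final answer: 9


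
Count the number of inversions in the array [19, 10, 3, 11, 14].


For each element, count the later elements that are smaller than it:
  19 (index 0): smaller elements after it = [10, 3, 11, 14] -> 4
  10 (index 1): smaller elements after it = [3] -> 1
  3 (index 2): smaller elements after it = [] -> 0
  11 (index 3): smaller elements after it = [] -> 0
Total inversions = 4 + 1 + 0 + 0 = 5
Final answer: 5


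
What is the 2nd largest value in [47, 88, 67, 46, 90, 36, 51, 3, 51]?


Sort descending: [90, 88, 67, 51, 51, 47, 46, 36, 3]
The 2nd element (1-indexed) is at index 1.
Value = 88
Final answer: 88


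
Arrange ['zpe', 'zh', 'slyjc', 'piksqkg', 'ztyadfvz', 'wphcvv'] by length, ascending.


Compute lengths:
  'zpe' has length 3
  'zh' has length 2
  'slyjc' has length 5
  'piksqkg' has length 7
  'ztyadfvz' has length 8
  'wphcvv' has length 6
Lengths in increasing order: 2 < 3 < 5 < 6 < 7 < 8
Listing the words in that order gives the answer.
Final answer: ['zh', 'zpe', 'slyjc', 'wphcvv', 'piksqkg', 'ztyadfvz']


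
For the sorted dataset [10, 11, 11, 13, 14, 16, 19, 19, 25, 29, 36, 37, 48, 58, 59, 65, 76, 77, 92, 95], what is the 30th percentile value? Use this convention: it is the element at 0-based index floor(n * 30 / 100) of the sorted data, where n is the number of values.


The dataset has n = 20 elements.
Index = floor(20 * 30 / 100) = floor(600 / 100) = floor(6) = 6
Counting from index 0 in the sorted data, the element at index 6 is 19.
Final answer: 19


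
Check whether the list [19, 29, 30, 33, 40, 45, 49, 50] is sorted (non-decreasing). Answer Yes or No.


Check consecutive pairs:
  19 <= 29? True
  29 <= 30? True
  30 <= 33? True
  33 <= 40? True
  40 <= 45? True
  45 <= 49? True
  49 <= 50? True
Every consecutive pair is in order, so the list is non-decreasing.
Final answer: Yes


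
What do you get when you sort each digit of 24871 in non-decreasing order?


The number 24871 has digits: 2, 4, 8, 7, 1
Sorted: 1, 2, 4, 7, 8
Joining the sorted digits gives the result.
Final answer: 12478


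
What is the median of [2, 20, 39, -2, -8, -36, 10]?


First, sort the list: [-36, -8, -2, 2, 10, 20, 39]
The list has 7 elements (odd count).
The middle index is 3 (0-based), and the element there is 2.
Final answer: 2


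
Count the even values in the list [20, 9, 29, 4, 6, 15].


Check each element:
  20 is even
  9 is odd
  29 is odd
  4 is even
  6 is even
  15 is odd
Evens: [20, 4, 6]
Count of evens = 3
Final answer: 3


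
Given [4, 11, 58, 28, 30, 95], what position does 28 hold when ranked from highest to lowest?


Sort descending: [95, 58, 30, 28, 11, 4]
Find 28 in the sorted list.
28 is at position 4.
Final answer: 4


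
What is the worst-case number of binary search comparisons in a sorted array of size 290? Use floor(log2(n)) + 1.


Binary search halves the search space each step.
Maximum comparisons = floor(log2(290)) + 1
log2(290) = 8.1799
floor(log2(290)) = 8, so 8 + 1 = 9
Final answer: 9


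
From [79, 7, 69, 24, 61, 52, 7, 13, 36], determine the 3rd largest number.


Sort descending: [79, 69, 61, 52, 36, 24, 13, 7, 7]
The 3rd element (1-indexed) is at index 2.
Value = 61
Final answer: 61


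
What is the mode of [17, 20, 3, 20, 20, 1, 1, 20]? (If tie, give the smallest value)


Count the frequency of each value:
  1 appears 2 time(s)
  3 appears 1 time(s)
  17 appears 1 time(s)
  20 appears 4 time(s)
Maximum frequency is 4.
Only 20 reaches that frequency, so it is the mode.
Final answer: 20


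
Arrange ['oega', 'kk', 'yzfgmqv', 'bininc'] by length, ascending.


Compute lengths:
  'oega' has length 4
  'kk' has length 2
  'yzfgmqv' has length 7
  'bininc' has length 6
Lengths in increasing order: 2 < 4 < 6 < 7
Listing the words in that order gives the answer.
Final answer: ['kk', 'oega', 'bininc', 'yzfgmqv']


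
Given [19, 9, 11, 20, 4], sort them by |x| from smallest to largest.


Compute absolute values:
  |19| = 19
  |9| = 9
  |11| = 11
  |20| = 20
  |4| = 4
Absolute values in increasing order: 4 < 9 < 11 < 19 < 20
Listing the original numbers in that order gives the answer.
Final answer: [4, 9, 11, 19, 20]


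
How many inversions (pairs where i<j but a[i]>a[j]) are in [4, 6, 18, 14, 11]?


For each element, count the later elements that are smaller than it:
  4 (index 0): smaller elements after it = [] -> 0
  6 (index 1): smaller elements after it = [] -> 0
  18 (index 2): smaller elements after it = [14, 11] -> 2
  14 (index 3): smaller elements after it = [11] -> 1
Total inversions = 0 + 0 + 2 + 1 = 3
Final answer: 3


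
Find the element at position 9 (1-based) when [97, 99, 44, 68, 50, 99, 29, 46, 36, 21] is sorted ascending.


Sort ascending: [21, 29, 36, 44, 46, 50, 68, 97, 99, 99]
The 9th element (1-indexed) is at index 8.
Value = 99
Final answer: 99


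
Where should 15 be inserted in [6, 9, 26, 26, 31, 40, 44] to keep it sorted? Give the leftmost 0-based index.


List is sorted: [6, 9, 26, 26, 31, 40, 44]
We need the leftmost position where 15 can be inserted, i.e. the first index whose element is >= 15 (or the end of the list if none is).
Binary search with low=0, high=7 (0-based indices):
  low=0, high=7, mid=3: a[3]=26 >= 15, so high = 3
  low=0, high=3, mid=1: a[1]=9 < 15, so low = 2
  low=2, high=3, mid=2: a[2]=26 >= 15, so high = 2
Now low = high = 2, so the insertion index is 2.
Final answer: 2


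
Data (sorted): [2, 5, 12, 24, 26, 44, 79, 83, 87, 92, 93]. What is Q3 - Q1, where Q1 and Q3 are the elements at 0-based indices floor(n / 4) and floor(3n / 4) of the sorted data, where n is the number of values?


The data has n = 11 elements.
Q1 index = floor(11 / 4) = floor(2.75) = 2; Q3 index = floor(3 * 11 / 4) = floor(8.25) = 8
Q1 = element at index 2 = 12
Q3 = element at index 8 = 87
IQR = 87 - 12 = 75
Final answer: 75


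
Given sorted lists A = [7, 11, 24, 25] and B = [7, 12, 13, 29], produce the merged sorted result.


List A: [7, 11, 24, 25]
List B: [7, 12, 13, 29]
Repeatedly compare the front elements and take the smaller:
  7 vs 7 -> take 7
  11 vs 7 -> take 7
  11 vs 12 -> take 11
  24 vs 12 -> take 12
  24 vs 13 -> take 13
  24 vs 29 -> take 24
  25 vs 29 -> take 25
  A is exhausted; append the rest of B: [29]
Final answer: [7, 7, 11, 12, 13, 24, 25, 29]


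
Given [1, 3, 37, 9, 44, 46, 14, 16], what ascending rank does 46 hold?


Sort ascending: [1, 3, 9, 14, 16, 37, 44, 46]
Find 46 in the sorted list.
46 is at position 8 (1-indexed).
Final answer: 8


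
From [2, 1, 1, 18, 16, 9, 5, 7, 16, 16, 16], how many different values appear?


List all unique values:
Distinct values: [1, 2, 5, 7, 9, 16, 18]
Count = 7
Final answer: 7


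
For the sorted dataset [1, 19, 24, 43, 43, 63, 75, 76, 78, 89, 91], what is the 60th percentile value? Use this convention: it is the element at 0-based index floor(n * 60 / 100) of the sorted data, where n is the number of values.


The dataset has n = 11 elements.
Index = floor(11 * 60 / 100) = floor(660 / 100) = floor(6.6) = 6
Counting from index 0 in the sorted data, the element at index 6 is 75.
Final answer: 75


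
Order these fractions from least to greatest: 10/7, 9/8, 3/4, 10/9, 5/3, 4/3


Convert to decimal for comparison:
  10/7 = 1.4286
  9/8 = 1.125
  3/4 = 0.75
  10/9 = 1.1111
  5/3 = 1.6667
  4/3 = 1.3333
Decimals in increasing order: 0.75 < 1.1111 < 1.125 < 1.3333 < 1.4286 < 1.6667
Writing each back as its fraction gives the sorted order.
Final answer: 3/4, 10/9, 9/8, 4/3, 10/7, 5/3


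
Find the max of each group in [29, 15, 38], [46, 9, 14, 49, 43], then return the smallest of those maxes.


Find max of each group:
  Group 1: [29, 15, 38] -> max = 38
  Group 2: [46, 9, 14, 49, 43] -> max = 49
Maxes: [38, 49]
Minimum of maxes = 38
Final answer: 38


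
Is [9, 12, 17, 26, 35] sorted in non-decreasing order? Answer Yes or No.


Check consecutive pairs:
  9 <= 12? True
  12 <= 17? True
  17 <= 26? True
  26 <= 35? True
Every consecutive pair is in order, so the list is non-decreasing.
Final answer: Yes


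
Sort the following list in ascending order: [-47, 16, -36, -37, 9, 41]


Original list: [-47, 16, -36, -37, 9, 41]
Repeatedly take the smallest remaining element:
  Remaining [-47, 16, -36, -37, 9, 41] -> smallest is -47
  Remaining [16, -36, -37, 9, 41] -> smallest is -37
  Remaining [16, -36, 9, 41] -> smallest is -36
  Remaining [16, 9, 41] -> smallest is 9
  Remaining [16, 41] -> smallest is 16
  Remaining [41] -> smallest is 41
Collecting the picks in order gives the sorted list.
Final answer: [-47, -37, -36, 9, 16, 41]


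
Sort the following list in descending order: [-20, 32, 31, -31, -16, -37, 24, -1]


Original list: [-20, 32, 31, -31, -16, -37, 24, -1]
Repeatedly take the largest remaining element:
  Remaining [-20, 32, 31, -31, -16, -37, 24, -1] -> largest is 32
  Remaining [-20, 31, -31, -16, -37, 24, -1] -> largest is 31
  Remaining [-20, -31, -16, -37, 24, -1] -> largest is 24
  Remaining [-20, -31, -16, -37, -1] -> largest is -1
  Remaining [-20, -31, -16, -37] -> largest is -16
  Remaining [-20, -31, -37] -> largest is -20
  Remaining [-31, -37] -> largest is -31
  Remaining [-37] -> largest is -37
Collecting the picks in order gives the descending list.
Final answer: [32, 31, 24, -1, -16, -20, -31, -37]


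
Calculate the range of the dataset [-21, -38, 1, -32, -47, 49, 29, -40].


Maximum value: 49
Minimum value: -47
Range = 49 - (-47) = 96
Final answer: 96


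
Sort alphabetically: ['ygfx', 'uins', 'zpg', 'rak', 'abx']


Compare strings character by character (the first differing letter decides):
  'abx' < 'rak' since 'a' < 'r' at position 1
  'rak' < 'uins' since 'r' < 'u' at position 1
  'uins' < 'ygfx' since 'u' < 'y' at position 1
  'ygfx' < 'zpg' since 'y' < 'z' at position 1
Chaining these comparisons gives the alphabetical order.
Final answer: ['abx', 'rak', 'uins', 'ygfx', 'zpg']


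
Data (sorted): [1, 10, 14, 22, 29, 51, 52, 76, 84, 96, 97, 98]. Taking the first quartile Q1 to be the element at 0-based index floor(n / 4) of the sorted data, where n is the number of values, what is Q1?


The list has n = 12 elements.
Q1 index = floor(12 / 4) = floor(3) = 3
Counting from index 0 in the sorted data, the element at index 3 is 22.
Final answer: 22


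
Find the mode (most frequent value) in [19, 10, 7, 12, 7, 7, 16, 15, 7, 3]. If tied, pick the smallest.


Count the frequency of each value:
  3 appears 1 time(s)
  7 appears 4 time(s)
  10 appears 1 time(s)
  12 appears 1 time(s)
  15 appears 1 time(s)
  16 appears 1 time(s)
  19 appears 1 time(s)
Maximum frequency is 4.
Only 7 reaches that frequency, so it is the mode.
Final answer: 7


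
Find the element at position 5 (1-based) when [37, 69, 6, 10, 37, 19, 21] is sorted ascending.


Sort ascending: [6, 10, 19, 21, 37, 37, 69]
The 5th element (1-indexed) is at index 4.
Value = 37
Final answer: 37


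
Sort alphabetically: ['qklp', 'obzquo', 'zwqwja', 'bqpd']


Compare strings character by character (the first differing letter decides):
  'bqpd' < 'obzquo' since 'b' < 'o' at position 1
  'obzquo' < 'qklp' since 'o' < 'q' at position 1
  'qklp' < 'zwqwja' since 'q' < 'z' at position 1
Chaining these comparisons gives the alphabetical order.
Final answer: ['bqpd', 'obzquo', 'qklp', 'zwqwja']


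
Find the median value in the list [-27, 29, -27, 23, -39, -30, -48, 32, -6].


First, sort the list: [-48, -39, -30, -27, -27, -6, 23, 29, 32]
The list has 9 elements (odd count).
The middle index is 4 (0-based), and the element there is -27.
Final answer: -27


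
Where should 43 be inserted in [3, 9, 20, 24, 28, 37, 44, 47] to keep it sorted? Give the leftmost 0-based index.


List is sorted: [3, 9, 20, 24, 28, 37, 44, 47]
We need the leftmost position where 43 can be inserted, i.e. the first index whose element is >= 43 (or the end of the list if none is).
Binary search with low=0, high=8 (0-based indices):
  low=0, high=8, mid=4: a[4]=28 < 43, so low = 5
  low=5, high=8, mid=6: a[6]=44 >= 43, so high = 6
  low=5, high=6, mid=5: a[5]=37 < 43, so low = 6
Now low = high = 6, so the insertion index is 6.
Final answer: 6


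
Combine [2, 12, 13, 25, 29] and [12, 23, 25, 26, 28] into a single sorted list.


List A: [2, 12, 13, 25, 29]
List B: [12, 23, 25, 26, 28]
Repeatedly compare the front elements and take the smaller:
  2 vs 12 -> take 2
  12 vs 12 -> take 12
  13 vs 12 -> take 12
  13 vs 23 -> take 13
  25 vs 23 -> take 23
  25 vs 25 -> take 25
  29 vs 25 -> take 25
  29 vs 26 -> take 26
  29 vs 28 -> take 28
  B is exhausted; append the rest of A: [29]
Final answer: [2, 12, 12, 13, 23, 25, 25, 26, 28, 29]


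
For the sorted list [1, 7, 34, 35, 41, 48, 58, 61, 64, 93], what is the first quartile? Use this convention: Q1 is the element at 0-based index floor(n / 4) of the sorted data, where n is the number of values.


The list has n = 10 elements.
Q1 index = floor(10 / 4) = floor(2.5) = 2
Counting from index 0 in the sorted data, the element at index 2 is 34.
Final answer: 34


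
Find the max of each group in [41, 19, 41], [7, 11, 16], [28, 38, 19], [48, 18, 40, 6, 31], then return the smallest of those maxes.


Find max of each group:
  Group 1: [41, 19, 41] -> max = 41
  Group 2: [7, 11, 16] -> max = 16
  Group 3: [28, 38, 19] -> max = 38
  Group 4: [48, 18, 40, 6, 31] -> max = 48
Maxes: [41, 16, 38, 48]
Minimum of maxes = 16
Final answer: 16


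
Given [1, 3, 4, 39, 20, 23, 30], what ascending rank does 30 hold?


Sort ascending: [1, 3, 4, 20, 23, 30, 39]
Find 30 in the sorted list.
30 is at position 6 (1-indexed).
Final answer: 6


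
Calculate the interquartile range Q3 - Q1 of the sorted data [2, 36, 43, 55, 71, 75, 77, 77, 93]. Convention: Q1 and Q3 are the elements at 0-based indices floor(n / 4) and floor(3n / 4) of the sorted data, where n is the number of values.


The data has n = 9 elements.
Q1 index = floor(9 / 4) = floor(2.25) = 2; Q3 index = floor(3 * 9 / 4) = floor(6.75) = 6
Q1 = element at index 2 = 43
Q3 = element at index 6 = 77
IQR = 77 - 43 = 34
Final answer: 34


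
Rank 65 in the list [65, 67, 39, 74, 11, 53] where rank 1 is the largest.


Sort descending: [74, 67, 65, 53, 39, 11]
Find 65 in the sorted list.
65 is at position 3.
Final answer: 3


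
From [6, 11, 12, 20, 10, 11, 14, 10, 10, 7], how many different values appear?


List all unique values:
Distinct values: [6, 7, 10, 11, 12, 14, 20]
Count = 7
Final answer: 7


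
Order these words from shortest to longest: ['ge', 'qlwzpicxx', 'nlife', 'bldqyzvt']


Compute lengths:
  'ge' has length 2
  'qlwzpicxx' has length 9
  'nlife' has length 5
  'bldqyzvt' has length 8
Lengths in increasing order: 2 < 5 < 8 < 9
Listing the words in that order gives the answer.
Final answer: ['ge', 'nlife', 'bldqyzvt', 'qlwzpicxx']


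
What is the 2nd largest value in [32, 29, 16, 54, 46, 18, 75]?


Sort descending: [75, 54, 46, 32, 29, 18, 16]
The 2nd element (1-indexed) is at index 1.
Value = 54
Final answer: 54


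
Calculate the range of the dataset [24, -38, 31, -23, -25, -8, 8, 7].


Maximum value: 31
Minimum value: -38
Range = 31 - (-38) = 69
Final answer: 69


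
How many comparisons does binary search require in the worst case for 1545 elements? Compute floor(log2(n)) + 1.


Binary search halves the search space each step.
Maximum comparisons = floor(log2(1545)) + 1
log2(1545) = 10.5934
floor(log2(1545)) = 10, so 10 + 1 = 11
Final answer: 11


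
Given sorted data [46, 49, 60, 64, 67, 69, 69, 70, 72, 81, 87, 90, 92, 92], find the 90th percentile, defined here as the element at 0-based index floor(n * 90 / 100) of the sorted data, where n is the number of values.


The dataset has n = 14 elements.
Index = floor(14 * 90 / 100) = floor(1260 / 100) = floor(12.6) = 12
Counting from index 0 in the sorted data, the element at index 12 is 92.
Final answer: 92


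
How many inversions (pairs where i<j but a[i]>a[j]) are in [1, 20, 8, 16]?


For each element, count the later elements that are smaller than it:
  1 (index 0): smaller elements after it = [] -> 0
  20 (index 1): smaller elements after it = [8, 16] -> 2
  8 (index 2): smaller elements after it = [] -> 0
Total inversions = 0 + 2 + 0 = 2
Final answer: 2


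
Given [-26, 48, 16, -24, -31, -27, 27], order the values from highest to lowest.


Original list: [-26, 48, 16, -24, -31, -27, 27]
Repeatedly take the largest remaining element:
  Remaining [-26, 48, 16, -24, -31, -27, 27] -> largest is 48
  Remaining [-26, 16, -24, -31, -27, 27] -> largest is 27
  Remaining [-26, 16, -24, -31, -27] -> largest is 16
  Remaining [-26, -24, -31, -27] -> largest is -24
  Remaining [-26, -31, -27] -> largest is -26
  Remaining [-31, -27] -> largest is -27
  Remaining [-31] -> largest is -31
Collecting the picks in order gives the descending list.
Final answer: [48, 27, 16, -24, -26, -27, -31]


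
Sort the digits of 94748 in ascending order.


The number 94748 has digits: 9, 4, 7, 4, 8
Sorted: 4, 4, 7, 8, 9
Joining the sorted digits gives the result.
Final answer: 44789


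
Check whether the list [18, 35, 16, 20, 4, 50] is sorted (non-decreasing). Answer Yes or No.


Check consecutive pairs:
  18 <= 35? True
  35 <= 16? False
  16 <= 20? True
  20 <= 4? False
  4 <= 50? True
2 consecutive pair(s) are out of order, so the list is not sorted.
Final answer: No


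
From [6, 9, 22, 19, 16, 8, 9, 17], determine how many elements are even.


Check each element:
  6 is even
  9 is odd
  22 is even
  19 is odd
  16 is even
  8 is even
  9 is odd
  17 is odd
Evens: [6, 22, 16, 8]
Count of evens = 4
Final answer: 4


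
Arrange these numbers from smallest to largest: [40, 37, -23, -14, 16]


Original list: [40, 37, -23, -14, 16]
Repeatedly take the smallest remaining element:
  Remaining [40, 37, -23, -14, 16] -> smallest is -23
  Remaining [40, 37, -14, 16] -> smallest is -14
  Remaining [40, 37, 16] -> smallest is 16
  Remaining [40, 37] -> smallest is 37
  Remaining [40] -> smallest is 40
Collecting the picks in order gives the sorted list.
Final answer: [-23, -14, 16, 37, 40]


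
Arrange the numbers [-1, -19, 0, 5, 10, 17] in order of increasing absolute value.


Compute absolute values:
  |-1| = 1
  |-19| = 19
  |0| = 0
  |5| = 5
  |10| = 10
  |17| = 17
Absolute values in increasing order: 0 < 1 < 5 < 10 < 17 < 19
Listing the original numbers in that order gives the answer.
Final answer: [0, -1, 5, 10, 17, -19]


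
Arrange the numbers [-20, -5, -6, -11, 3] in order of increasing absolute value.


Compute absolute values:
  |-20| = 20
  |-5| = 5
  |-6| = 6
  |-11| = 11
  |3| = 3
Absolute values in increasing order: 3 < 5 < 6 < 11 < 20
Listing the original numbers in that order gives the answer.
Final answer: [3, -5, -6, -11, -20]


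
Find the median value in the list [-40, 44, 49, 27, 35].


First, sort the list: [-40, 27, 35, 44, 49]
The list has 5 elements (odd count).
The middle index is 2 (0-based), and the element there is 35.
Final answer: 35


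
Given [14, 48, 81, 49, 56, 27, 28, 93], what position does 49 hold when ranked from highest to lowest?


Sort descending: [93, 81, 56, 49, 48, 28, 27, 14]
Find 49 in the sorted list.
49 is at position 4.
Final answer: 4


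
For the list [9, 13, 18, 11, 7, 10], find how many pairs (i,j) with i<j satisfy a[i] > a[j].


For each element, count the later elements that are smaller than it:
  9 (index 0): smaller elements after it = [7] -> 1
  13 (index 1): smaller elements after it = [11, 7, 10] -> 3
  18 (index 2): smaller elements after it = [11, 7, 10] -> 3
  11 (index 3): smaller elements after it = [7, 10] -> 2
  7 (index 4): smaller elements after it = [] -> 0
Total inversions = 1 + 3 + 3 + 2 + 0 = 9
Final answer: 9


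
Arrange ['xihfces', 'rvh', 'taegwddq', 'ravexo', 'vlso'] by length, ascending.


Compute lengths:
  'xihfces' has length 7
  'rvh' has length 3
  'taegwddq' has length 8
  'ravexo' has length 6
  'vlso' has length 4
Lengths in increasing order: 3 < 4 < 6 < 7 < 8
Listing the words in that order gives the answer.
Final answer: ['rvh', 'vlso', 'ravexo', 'xihfces', 'taegwddq']


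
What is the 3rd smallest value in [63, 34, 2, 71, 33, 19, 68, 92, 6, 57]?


Sort ascending: [2, 6, 19, 33, 34, 57, 63, 68, 71, 92]
The 3rd element (1-indexed) is at index 2.
Value = 19
Final answer: 19


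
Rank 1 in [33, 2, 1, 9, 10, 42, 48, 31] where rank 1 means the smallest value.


Sort ascending: [1, 2, 9, 10, 31, 33, 42, 48]
Find 1 in the sorted list.
1 is at position 1 (1-indexed).
Final answer: 1


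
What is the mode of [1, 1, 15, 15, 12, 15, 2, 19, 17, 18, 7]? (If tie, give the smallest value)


Count the frequency of each value:
  1 appears 2 time(s)
  2 appears 1 time(s)
  7 appears 1 time(s)
  12 appears 1 time(s)
  15 appears 3 time(s)
  17 appears 1 time(s)
  18 appears 1 time(s)
  19 appears 1 time(s)
Maximum frequency is 3.
Only 15 reaches that frequency, so it is the mode.
Final answer: 15


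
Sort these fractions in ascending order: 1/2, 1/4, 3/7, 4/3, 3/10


Convert to decimal for comparison:
  1/2 = 0.5
  1/4 = 0.25
  3/7 = 0.4286
  4/3 = 1.3333
  3/10 = 0.3
Decimals in increasing order: 0.25 < 0.3 < 0.4286 < 0.5 < 1.3333
Writing each back as its fraction gives the sorted order.
Final answer: 1/4, 3/10, 3/7, 1/2, 4/3


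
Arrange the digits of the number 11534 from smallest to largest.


The number 11534 has digits: 1, 1, 5, 3, 4
Sorted: 1, 1, 3, 4, 5
Joining the sorted digits gives the result.
Final answer: 11345


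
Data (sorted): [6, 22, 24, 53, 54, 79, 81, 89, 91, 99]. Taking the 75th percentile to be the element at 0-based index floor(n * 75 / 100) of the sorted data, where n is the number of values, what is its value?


The dataset has n = 10 elements.
Index = floor(10 * 75 / 100) = floor(750 / 100) = floor(7.5) = 7
Counting from index 0 in the sorted data, the element at index 7 is 89.
Final answer: 89


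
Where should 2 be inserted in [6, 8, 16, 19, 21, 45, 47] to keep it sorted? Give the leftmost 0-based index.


List is sorted: [6, 8, 16, 19, 21, 45, 47]
We need the leftmost position where 2 can be inserted, i.e. the first index whose element is >= 2 (or the end of the list if none is).
Binary search with low=0, high=7 (0-based indices):
  low=0, high=7, mid=3: a[3]=19 >= 2, so high = 3
  low=0, high=3, mid=1: a[1]=8 >= 2, so high = 1
  low=0, high=1, mid=0: a[0]=6 >= 2, so high = 0
Now low = high = 0, so the insertion index is 0.
Final answer: 0


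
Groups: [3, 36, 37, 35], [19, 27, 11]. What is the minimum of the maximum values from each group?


Find max of each group:
  Group 1: [3, 36, 37, 35] -> max = 37
  Group 2: [19, 27, 11] -> max = 27
Maxes: [37, 27]
Minimum of maxes = 27
Final answer: 27


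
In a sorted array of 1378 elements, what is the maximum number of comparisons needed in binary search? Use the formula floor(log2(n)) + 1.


Binary search halves the search space each step.
Maximum comparisons = floor(log2(1378)) + 1
log2(1378) = 10.4284
floor(log2(1378)) = 10, so 10 + 1 = 11
Final answer: 11


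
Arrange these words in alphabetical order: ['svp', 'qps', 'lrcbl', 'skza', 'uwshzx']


Compare strings character by character (the first differing letter decides):
  'lrcbl' < 'qps' since 'l' < 'q' at position 1
  'qps' < 'skza' since 'q' < 's' at position 1
  'skza' < 'svp' since 'k' < 'v' at position 2
  'svp' < 'uwshzx' since 's' < 'u' at position 1
Chaining these comparisons gives the alphabetical order.
Final answer: ['lrcbl', 'qps', 'skza', 'svp', 'uwshzx']


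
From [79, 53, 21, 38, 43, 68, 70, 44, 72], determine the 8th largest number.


Sort descending: [79, 72, 70, 68, 53, 44, 43, 38, 21]
The 8th element (1-indexed) is at index 7.
Value = 38
Final answer: 38


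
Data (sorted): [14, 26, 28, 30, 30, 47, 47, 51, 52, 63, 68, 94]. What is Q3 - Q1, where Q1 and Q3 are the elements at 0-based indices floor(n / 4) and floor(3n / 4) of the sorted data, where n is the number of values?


The data has n = 12 elements.
Q1 index = floor(12 / 4) = floor(3) = 3; Q3 index = floor(3 * 12 / 4) = floor(9) = 9
Q1 = element at index 3 = 30
Q3 = element at index 9 = 63
IQR = 63 - 30 = 33
Final answer: 33


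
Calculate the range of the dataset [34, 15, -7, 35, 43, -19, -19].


Maximum value: 43
Minimum value: -19
Range = 43 - (-19) = 62
Final answer: 62


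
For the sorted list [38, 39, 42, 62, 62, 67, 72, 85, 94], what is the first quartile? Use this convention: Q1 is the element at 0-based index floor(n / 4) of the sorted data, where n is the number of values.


The list has n = 9 elements.
Q1 index = floor(9 / 4) = floor(2.25) = 2
Counting from index 0 in the sorted data, the element at index 2 is 42.
Final answer: 42


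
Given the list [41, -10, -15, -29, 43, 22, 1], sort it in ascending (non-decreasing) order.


Original list: [41, -10, -15, -29, 43, 22, 1]
Repeatedly take the smallest remaining element:
  Remaining [41, -10, -15, -29, 43, 22, 1] -> smallest is -29
  Remaining [41, -10, -15, 43, 22, 1] -> smallest is -15
  Remaining [41, -10, 43, 22, 1] -> smallest is -10
  Remaining [41, 43, 22, 1] -> smallest is 1
  Remaining [41, 43, 22] -> smallest is 22
  Remaining [41, 43] -> smallest is 41
  Remaining [43] -> smallest is 43
Collecting the picks in order gives the sorted list.
Final answer: [-29, -15, -10, 1, 22, 41, 43]


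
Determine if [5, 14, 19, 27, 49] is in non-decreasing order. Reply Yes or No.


Check consecutive pairs:
  5 <= 14? True
  14 <= 19? True
  19 <= 27? True
  27 <= 49? True
Every consecutive pair is in order, so the list is non-decreasing.
Final answer: Yes


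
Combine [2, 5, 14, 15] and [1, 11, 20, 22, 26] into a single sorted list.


List A: [2, 5, 14, 15]
List B: [1, 11, 20, 22, 26]
Repeatedly compare the front elements and take the smaller:
  2 vs 1 -> take 1
  2 vs 11 -> take 2
  5 vs 11 -> take 5
  14 vs 11 -> take 11
  14 vs 20 -> take 14
  15 vs 20 -> take 15
  A is exhausted; append the rest of B: [20, 22, 26]
Final answer: [1, 2, 5, 11, 14, 15, 20, 22, 26]
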